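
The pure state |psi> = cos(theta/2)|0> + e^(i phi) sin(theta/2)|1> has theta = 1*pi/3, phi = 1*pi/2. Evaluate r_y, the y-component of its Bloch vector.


theta = 1.0472, phi = 1.5708
r_y = sin(theta)*sin(phi) = 0.8660 * 1.0000
r_y = 0.8660

0.8660


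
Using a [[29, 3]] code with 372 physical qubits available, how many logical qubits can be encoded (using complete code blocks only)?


Each code block uses 29 physical qubits for 3 logical qubit(s).
Number of complete blocks = floor(372 / 29) = 12
Logical qubits = 12 * 3
= 36

36


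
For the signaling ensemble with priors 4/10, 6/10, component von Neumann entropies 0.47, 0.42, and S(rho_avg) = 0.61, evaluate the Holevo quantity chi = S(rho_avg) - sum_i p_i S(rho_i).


chi = S(rho) - sum_i p_i * S(rho_i)
Weighted entropy = 4/10 * 0.47 + 6/10 * 0.42
= 0.4400
chi = 0.61 - 0.4400
= 0.1700

0.1700


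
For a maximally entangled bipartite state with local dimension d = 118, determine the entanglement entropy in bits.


For a maximally entangled state in d x d:
S = log2(d) = log2(118)
= 6.8826

6.8826


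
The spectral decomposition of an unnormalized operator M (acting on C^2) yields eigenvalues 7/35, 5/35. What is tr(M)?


tr(M) = sum of eigenvalues
= 7/35 + 5/35
= 12/35
= 0.3429

0.3429


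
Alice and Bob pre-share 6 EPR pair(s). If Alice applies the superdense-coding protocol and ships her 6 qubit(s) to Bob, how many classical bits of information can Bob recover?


Superdense coding allows 2 classical bits per shared entangled pair.
6 pair(s) -> 2 * 6 = 12 classical bits

12


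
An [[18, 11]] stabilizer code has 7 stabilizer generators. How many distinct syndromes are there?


Each stabilizer generator gives a binary (+1 or -1) measurement outcome.
With 7 independent generators:
Total syndromes = 2^7
= 128

128


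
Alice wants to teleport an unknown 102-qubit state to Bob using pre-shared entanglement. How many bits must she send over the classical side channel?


Quantum teleportation requires 2 classical bits per qubit teleported.
102 qubit(s) -> 2 * 102 = 204 classical bits

204


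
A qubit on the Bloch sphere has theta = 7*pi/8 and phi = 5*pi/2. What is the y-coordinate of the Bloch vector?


theta = 2.7489, phi = 7.8540
r_y = sin(theta)*sin(phi) = 0.3827 * 1.0000
r_y = 0.3827

0.3827


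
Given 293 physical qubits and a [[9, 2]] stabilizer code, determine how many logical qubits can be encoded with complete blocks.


Each code block uses 9 physical qubits for 2 logical qubit(s).
Number of complete blocks = floor(293 / 9) = 32
Logical qubits = 32 * 2
= 64

64


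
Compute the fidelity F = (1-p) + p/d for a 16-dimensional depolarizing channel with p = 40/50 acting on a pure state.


F = (1-p) + p/d
= (1 - 0.8000) + 0.8000/16
= 0.2000 + 0.0500
= 0.2500

0.2500


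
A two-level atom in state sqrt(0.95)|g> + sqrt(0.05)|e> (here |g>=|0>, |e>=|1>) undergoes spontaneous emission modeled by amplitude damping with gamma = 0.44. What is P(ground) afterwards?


For amplitude damping with parameter gamma on state sqrt(a)|0> + sqrt(b)|1>:
alpha^2 = 0.95, beta^2 = 0.05
P(|0>) = alpha^2 + gamma * beta^2
= 0.95 + 0.44 * 0.05
= 0.95 + 0.0220
= 0.9720

0.9720


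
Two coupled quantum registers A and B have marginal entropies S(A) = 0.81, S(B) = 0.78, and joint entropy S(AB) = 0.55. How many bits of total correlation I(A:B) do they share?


I(A:B) = S(A) + S(B) - S(AB)
= 0.81 + 0.78 - 0.55
= 1.0400

1.0400


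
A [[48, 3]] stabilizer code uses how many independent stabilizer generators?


For an [[n,k]] stabilizer code:
Number of stabilizer generators = n - k
= 48 - 3
= 45

45


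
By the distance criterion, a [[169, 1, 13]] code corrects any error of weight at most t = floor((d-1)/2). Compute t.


Code parameters: [[169, 1, 13]], distance d = 13.
Number of correctable errors = floor((d-1)/2)
= floor((13 - 1)/2)
= floor(12/2)
= 6

6


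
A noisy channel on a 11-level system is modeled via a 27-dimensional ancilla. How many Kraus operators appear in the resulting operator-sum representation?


Tracing out the environment in an orthonormal basis {|i>_E} gives Kraus operators K_i = <i|_E U |0>_E.
Number of Kraus operators = dim(H_env) = d_env
= 27

27


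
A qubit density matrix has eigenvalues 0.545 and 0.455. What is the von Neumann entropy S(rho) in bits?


S = -p*log2(p) - (1-p)*log2(1-p)
p = 0.5450, 1-p = 0.4550
= -0.5450 * log2(0.5450) - 0.4550 * log2(0.4550)
= -(-0.4772) - (-0.5169)
= 0.9941

0.9941


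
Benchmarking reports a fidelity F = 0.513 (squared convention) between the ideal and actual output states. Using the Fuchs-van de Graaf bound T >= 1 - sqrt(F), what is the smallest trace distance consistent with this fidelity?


Fuchs-van de Graaf (squared-fidelity convention): 1 - sqrt(F) <= T <= sqrt(1 - F).
Lower bound: T >= 1 - sqrt(F)
sqrt(F) = sqrt(0.513) = 0.7162
T >= 1 - 0.7162
T >= 0.2838

0.2838


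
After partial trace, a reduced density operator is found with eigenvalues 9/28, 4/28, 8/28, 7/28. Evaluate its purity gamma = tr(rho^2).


tr(rho^2) = sum of eigenvalues squared
= (9/28)^2 + (4/28)^2 + (8/28)^2 + (7/28)^2
= (81 + 16 + 64 + 49) / 784
= 210/784
= 0.2679

0.2679


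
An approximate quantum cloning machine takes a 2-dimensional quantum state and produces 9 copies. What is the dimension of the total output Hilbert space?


Output space = H^(tensor 9) where dim(H) = 2
dim = 2^9
= 4 (after 2 factors)
= 8 (after 3 factors)
= 16 (after 4 factors)
= 32 (after 5 factors)
= 64 (after 6 factors)
= 128 (after 7 factors)
= 256 (after 8 factors)
= 512 (after 9 factors)
= 512

512


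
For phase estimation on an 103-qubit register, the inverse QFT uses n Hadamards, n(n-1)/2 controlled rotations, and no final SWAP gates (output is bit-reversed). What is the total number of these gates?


Hadamard gates: 103
Controlled rotations: n*(n-1)/2 = 103*102/2 = 5253
SWAP gates: 0 (omitted)
Total = 103 + 5253
= 5356

5356


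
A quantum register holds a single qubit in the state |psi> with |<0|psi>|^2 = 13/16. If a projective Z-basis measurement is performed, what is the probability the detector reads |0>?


|alpha|^2 = 13/16 = 0.8125
|beta|^2 = 1 - 13/16 = 3/16 = 0.1875
P(|0>) = |alpha|^2 = 0.8125

0.8125


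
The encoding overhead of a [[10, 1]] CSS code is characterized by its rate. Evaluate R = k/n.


Code rate R = k/n
= 1/10
= 0.1000

0.1000


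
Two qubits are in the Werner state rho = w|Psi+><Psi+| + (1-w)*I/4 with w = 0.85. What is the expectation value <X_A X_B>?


|Psi+> = (|01> + |10>)/sqrt(2)
For the pure Bell state, <X_A X_B> = +1 (Bell-state Pauli correlator).
The maximally-mixed part I/4 has tr(I/4 * P tensor P) = 0 for any traceless Pauli P.
So <X_A X_B>_rho = w * (+1) + (1 - w) * 0
= 0.85 * (+1)
= 0.8500

0.8500


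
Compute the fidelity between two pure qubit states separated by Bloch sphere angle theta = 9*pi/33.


For states separated by angle theta on Bloch sphere:
F = cos^2(theta/2)
theta = 9*pi/33 = 0.8568
theta/2 = 0.4284
cos(theta/2) = 0.9096
F = 0.8274

0.8274


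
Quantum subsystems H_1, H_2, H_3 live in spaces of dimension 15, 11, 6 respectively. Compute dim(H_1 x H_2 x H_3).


dim(H_1 x H_2 x H_3) = 15 * 11 * 6
= 165 * 6
= 990

990


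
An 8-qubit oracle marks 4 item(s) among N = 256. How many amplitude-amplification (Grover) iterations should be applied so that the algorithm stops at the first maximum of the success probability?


After j Grover iterations the success probability is P(j) = sin^2((2j+1)*theta), where sin(theta) = sqrt(k/N).
N = 2^8 = 256, k = 4
sin(theta) = sqrt(k/N) = 0.125
theta = arcsin(sqrt(k/N)) = 0.1253278312 rad
P(j) reaches its first maximum when (2j+1)*theta is as close as possible to pi/2, i.e. j = round(pi/(4*theta) - 1/2).
pi/(4*theta) - 1/2 = 5.7667
(For comparison, the common estimate pi/4 * sqrt(N/k) = 6.2832; the exact maximiser is used here.)
Optimal iterations = 6

6


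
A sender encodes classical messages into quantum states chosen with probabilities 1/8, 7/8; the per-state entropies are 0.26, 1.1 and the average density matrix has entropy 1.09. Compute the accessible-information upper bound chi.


chi = S(rho) - sum_i p_i * S(rho_i)
Weighted entropy = 1/8 * 0.26 + 7/8 * 1.1
= 0.9950
chi = 1.09 - 0.9950
= 0.0950

0.0950


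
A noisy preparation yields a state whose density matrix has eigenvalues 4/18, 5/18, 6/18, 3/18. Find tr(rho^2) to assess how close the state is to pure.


tr(rho^2) = sum of eigenvalues squared
= (4/18)^2 + (5/18)^2 + (6/18)^2 + (3/18)^2
= (16 + 25 + 36 + 9) / 324
= 86/324
= 0.2654

0.2654


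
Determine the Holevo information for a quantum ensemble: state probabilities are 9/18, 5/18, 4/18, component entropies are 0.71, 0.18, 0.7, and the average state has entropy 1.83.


chi = S(rho) - sum_i p_i * S(rho_i)
Weighted entropy = 9/18 * 0.71 + 5/18 * 0.18 + 4/18 * 0.7
= 0.5606
chi = 1.83 - 0.5606
= 1.2694

1.2694


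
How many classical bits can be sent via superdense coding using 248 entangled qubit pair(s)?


Superdense coding allows 2 classical bits per shared entangled pair.
248 pair(s) -> 2 * 248 = 496 classical bits

496


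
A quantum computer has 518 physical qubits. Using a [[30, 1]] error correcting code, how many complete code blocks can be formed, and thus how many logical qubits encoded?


Each code block uses 30 physical qubits for 1 logical qubit(s).
Number of complete blocks = floor(518 / 30) = 17
Logical qubits = 17 * 1
= 17

17


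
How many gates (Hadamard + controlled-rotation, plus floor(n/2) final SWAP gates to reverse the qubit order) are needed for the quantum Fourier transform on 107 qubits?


Hadamard gates: 107
Controlled rotations: n*(n-1)/2 = 107*106/2 = 5671
SWAP gates: floor(n/2) = floor(107/2) = 53
Total = 107 + 5671 + 53
= 5831

5831


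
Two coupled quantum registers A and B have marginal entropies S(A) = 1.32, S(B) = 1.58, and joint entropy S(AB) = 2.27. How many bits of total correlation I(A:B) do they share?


I(A:B) = S(A) + S(B) - S(AB)
= 1.32 + 1.58 - 2.27
= 0.6300

0.6300


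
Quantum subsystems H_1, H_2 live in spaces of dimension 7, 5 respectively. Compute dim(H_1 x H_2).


dim(H_1 x H_2) = 7 * 5
= 35

35


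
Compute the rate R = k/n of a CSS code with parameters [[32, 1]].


Code rate R = k/n
= 1/32
= 0.0312

0.0312


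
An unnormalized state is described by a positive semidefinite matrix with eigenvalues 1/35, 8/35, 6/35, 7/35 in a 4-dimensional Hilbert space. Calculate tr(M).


tr(M) = sum of eigenvalues
= 1/35 + 8/35 + 6/35 + 7/35
= 22/35
= 0.6286

0.6286


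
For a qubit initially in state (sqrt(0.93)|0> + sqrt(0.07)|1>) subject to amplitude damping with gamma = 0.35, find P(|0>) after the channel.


For amplitude damping with parameter gamma on state sqrt(a)|0> + sqrt(b)|1>:
alpha^2 = 0.93, beta^2 = 0.07
P(|0>) = alpha^2 + gamma * beta^2
= 0.93 + 0.35 * 0.07
= 0.93 + 0.0245
= 0.9545

0.9545


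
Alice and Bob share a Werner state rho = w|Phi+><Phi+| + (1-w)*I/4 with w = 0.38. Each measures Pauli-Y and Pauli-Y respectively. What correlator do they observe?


|Phi+> = (|00> + |11>)/sqrt(2)
For the pure Bell state, <Y_A Y_B> = -1 (Bell-state Pauli correlator).
The maximally-mixed part I/4 has tr(I/4 * P tensor P) = 0 for any traceless Pauli P.
So <Y_A Y_B>_rho = w * (-1) + (1 - w) * 0
= 0.38 * (-1)
= -0.3800

-0.3800


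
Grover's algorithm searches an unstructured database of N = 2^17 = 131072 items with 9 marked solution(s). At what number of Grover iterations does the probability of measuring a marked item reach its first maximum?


After j Grover iterations the success probability is P(j) = sin^2((2j+1)*theta), where sin(theta) = sqrt(k/N).
N = 2^17 = 131072, k = 9
sin(theta) = sqrt(k/N) = 0.008286407592
theta = arcsin(sqrt(k/N)) = 0.008286502425 rad
P(j) reaches its first maximum when (2j+1)*theta is as close as possible to pi/2, i.e. j = round(pi/(4*theta) - 1/2).
pi/(4*theta) - 1/2 = 94.2804
(For comparison, the common estimate pi/4 * sqrt(N/k) = 94.7815; the exact maximiser is used here.)
Optimal iterations = 94

94


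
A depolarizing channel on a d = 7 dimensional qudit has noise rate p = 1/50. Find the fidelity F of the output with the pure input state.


F = (1-p) + p/d
= (1 - 0.0200) + 0.0200/7
= 0.9800 + 0.0029
= 0.9829

0.9829


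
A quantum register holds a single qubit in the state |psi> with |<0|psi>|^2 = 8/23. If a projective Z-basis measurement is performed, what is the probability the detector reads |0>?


|alpha|^2 = 8/23 = 0.3478
|beta|^2 = 1 - 8/23 = 15/23 = 0.6522
P(|0>) = |alpha|^2 = 0.3478

0.3478


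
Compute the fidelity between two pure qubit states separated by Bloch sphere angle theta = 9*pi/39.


For states separated by angle theta on Bloch sphere:
F = cos^2(theta/2)
theta = 9*pi/39 = 0.7250
theta/2 = 0.3625
cos(theta/2) = 0.9350
F = 0.8743

0.8743


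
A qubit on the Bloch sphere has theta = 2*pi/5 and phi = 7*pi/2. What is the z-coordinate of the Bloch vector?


theta = 1.2566, phi = 10.9956
r_z = cos(theta) = 0.3090

0.3090


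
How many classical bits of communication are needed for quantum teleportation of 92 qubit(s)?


Quantum teleportation requires 2 classical bits per qubit teleported.
92 qubit(s) -> 2 * 92 = 184 classical bits

184


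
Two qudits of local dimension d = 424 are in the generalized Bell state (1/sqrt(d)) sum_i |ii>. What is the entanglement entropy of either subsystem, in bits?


For a maximally entangled state in d x d:
S = log2(d) = log2(424)
= 8.7279

8.7279


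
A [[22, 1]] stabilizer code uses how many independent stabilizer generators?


For an [[n,k]] stabilizer code:
Number of stabilizer generators = n - k
= 22 - 1
= 21

21


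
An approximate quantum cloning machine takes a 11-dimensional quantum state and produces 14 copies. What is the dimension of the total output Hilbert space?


Output space = H^(tensor 14) where dim(H) = 11
dim = 11^14
= 121 (after 2 factors)
= 1331 (after 3 factors)
= 14641 (after 4 factors)
= 161051 (after 5 factors)
= 1771561 (after 6 factors)
= 19487171 (after 7 factors)
= 214358881 (after 8 factors)
= 2357947691 (after 9 factors)
= 25937424601 (after 10 factors)
= 285311670611 (after 11 factors)
= 3138428376721 (after 12 factors)
= 34522712143931 (after 13 factors)
= 379749833583241 (after 14 factors)
= 379749833583241

379749833583241


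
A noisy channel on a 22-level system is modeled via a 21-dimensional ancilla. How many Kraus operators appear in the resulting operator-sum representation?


Tracing out the environment in an orthonormal basis {|i>_E} gives Kraus operators K_i = <i|_E U |0>_E.
Number of Kraus operators = dim(H_env) = d_env
= 21

21


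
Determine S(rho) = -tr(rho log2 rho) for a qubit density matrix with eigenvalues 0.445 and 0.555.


S = -p*log2(p) - (1-p)*log2(1-p)
p = 0.4450, 1-p = 0.5550
= -0.4450 * log2(0.4450) - 0.5550 * log2(0.5550)
= -(-0.5198) - (-0.4714)
= 0.9913

0.9913


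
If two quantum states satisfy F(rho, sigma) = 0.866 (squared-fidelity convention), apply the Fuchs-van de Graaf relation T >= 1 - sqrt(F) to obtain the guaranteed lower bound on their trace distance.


Fuchs-van de Graaf (squared-fidelity convention): 1 - sqrt(F) <= T <= sqrt(1 - F).
Lower bound: T >= 1 - sqrt(F)
sqrt(F) = sqrt(0.866) = 0.9306
T >= 1 - 0.9306
T >= 0.0694

0.0694


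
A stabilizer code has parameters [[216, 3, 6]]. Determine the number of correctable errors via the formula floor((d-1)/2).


Code parameters: [[216, 3, 6]], distance d = 6.
Number of correctable errors = floor((d-1)/2)
= floor((6 - 1)/2)
= floor(5/2)
= 2

2


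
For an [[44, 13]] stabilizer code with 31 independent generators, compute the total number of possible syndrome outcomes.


Each stabilizer generator gives a binary (+1 or -1) measurement outcome.
With 31 independent generators:
Total syndromes = 2^31
= 2147483648

2147483648


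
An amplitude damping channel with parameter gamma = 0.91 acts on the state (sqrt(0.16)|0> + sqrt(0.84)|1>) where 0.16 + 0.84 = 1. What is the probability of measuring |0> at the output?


For amplitude damping with parameter gamma on state sqrt(a)|0> + sqrt(b)|1>:
alpha^2 = 0.16, beta^2 = 0.84
P(|0>) = alpha^2 + gamma * beta^2
= 0.16 + 0.91 * 0.84
= 0.16 + 0.7644
= 0.9244

0.9244


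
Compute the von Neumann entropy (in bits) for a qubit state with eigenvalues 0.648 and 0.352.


S = -p*log2(p) - (1-p)*log2(1-p)
p = 0.6480, 1-p = 0.3520
= -0.6480 * log2(0.6480) - 0.3520 * log2(0.3520)
= -(-0.4056) - (-0.5302)
= 0.9358

0.9358


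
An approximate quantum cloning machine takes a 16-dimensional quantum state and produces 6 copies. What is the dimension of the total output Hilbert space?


Output space = H^(tensor 6) where dim(H) = 16
dim = 16^6
= 256 (after 2 factors)
= 4096 (after 3 factors)
= 65536 (after 4 factors)
= 1048576 (after 5 factors)
= 16777216 (after 6 factors)
= 16777216

16777216


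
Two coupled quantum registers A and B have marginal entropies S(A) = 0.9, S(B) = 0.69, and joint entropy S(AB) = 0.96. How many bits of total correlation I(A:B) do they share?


I(A:B) = S(A) + S(B) - S(AB)
= 0.9 + 0.69 - 0.96
= 0.6300

0.6300


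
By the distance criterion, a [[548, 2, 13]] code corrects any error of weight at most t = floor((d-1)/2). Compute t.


Code parameters: [[548, 2, 13]], distance d = 13.
Number of correctable errors = floor((d-1)/2)
= floor((13 - 1)/2)
= floor(12/2)
= 6

6


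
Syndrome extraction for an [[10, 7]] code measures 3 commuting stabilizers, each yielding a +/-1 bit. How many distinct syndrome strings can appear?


Each stabilizer generator gives a binary (+1 or -1) measurement outcome.
With 3 independent generators:
Total syndromes = 2^3
= 8

8


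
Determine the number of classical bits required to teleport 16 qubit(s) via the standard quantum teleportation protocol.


Quantum teleportation requires 2 classical bits per qubit teleported.
16 qubit(s) -> 2 * 16 = 32 classical bits

32


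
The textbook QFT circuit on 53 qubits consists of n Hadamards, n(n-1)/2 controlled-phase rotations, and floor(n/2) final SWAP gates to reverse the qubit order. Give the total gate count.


Hadamard gates: 53
Controlled rotations: n*(n-1)/2 = 53*52/2 = 1378
SWAP gates: floor(n/2) = floor(53/2) = 26
Total = 53 + 1378 + 26
= 1457

1457


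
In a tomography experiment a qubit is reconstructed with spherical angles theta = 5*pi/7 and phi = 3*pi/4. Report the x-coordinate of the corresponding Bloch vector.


theta = 2.2440, phi = 2.3562
r_x = sin(theta)*cos(phi) = 0.7818 * -0.7071
r_x = -0.5528

-0.5528


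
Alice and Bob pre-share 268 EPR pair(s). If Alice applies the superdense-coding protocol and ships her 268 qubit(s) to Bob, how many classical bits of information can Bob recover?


Superdense coding allows 2 classical bits per shared entangled pair.
268 pair(s) -> 2 * 268 = 536 classical bits

536


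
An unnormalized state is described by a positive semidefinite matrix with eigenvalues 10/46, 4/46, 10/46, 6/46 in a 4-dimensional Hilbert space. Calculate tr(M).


tr(M) = sum of eigenvalues
= 10/46 + 4/46 + 10/46 + 6/46
= 30/46
= 0.6522

0.6522


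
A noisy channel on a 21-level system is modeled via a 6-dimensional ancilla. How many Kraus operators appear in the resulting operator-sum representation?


Tracing out the environment in an orthonormal basis {|i>_E} gives Kraus operators K_i = <i|_E U |0>_E.
Number of Kraus operators = dim(H_env) = d_env
= 6

6


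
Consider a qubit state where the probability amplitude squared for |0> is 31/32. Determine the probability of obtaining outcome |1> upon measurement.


|alpha|^2 = 31/32 = 0.9688
|beta|^2 = 1 - 31/32 = 1/32 = 0.0312
P(|1>) = |beta|^2 = 0.0312

0.0312


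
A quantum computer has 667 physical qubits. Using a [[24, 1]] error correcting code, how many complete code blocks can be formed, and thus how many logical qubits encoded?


Each code block uses 24 physical qubits for 1 logical qubit(s).
Number of complete blocks = floor(667 / 24) = 27
Logical qubits = 27 * 1
= 27

27


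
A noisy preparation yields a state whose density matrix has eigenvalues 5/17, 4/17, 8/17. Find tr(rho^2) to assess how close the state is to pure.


tr(rho^2) = sum of eigenvalues squared
= (5/17)^2 + (4/17)^2 + (8/17)^2
= (25 + 16 + 64) / 289
= 105/289
= 0.3633

0.3633


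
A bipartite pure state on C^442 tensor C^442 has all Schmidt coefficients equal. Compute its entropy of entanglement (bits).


For a maximally entangled state in d x d:
S = log2(d) = log2(442)
= 8.7879

8.7879


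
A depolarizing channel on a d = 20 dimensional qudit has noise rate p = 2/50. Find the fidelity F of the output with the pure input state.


F = (1-p) + p/d
= (1 - 0.0400) + 0.0400/20
= 0.9600 + 0.0020
= 0.9620

0.9620


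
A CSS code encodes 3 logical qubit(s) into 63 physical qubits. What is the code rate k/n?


Code rate R = k/n
= 3/63
= 0.0476

0.0476


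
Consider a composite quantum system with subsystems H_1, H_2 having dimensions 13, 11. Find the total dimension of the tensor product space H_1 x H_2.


dim(H_1 x H_2) = 13 * 11
= 143

143


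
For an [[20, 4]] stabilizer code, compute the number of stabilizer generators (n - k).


For an [[n,k]] stabilizer code:
Number of stabilizer generators = n - k
= 20 - 4
= 16

16


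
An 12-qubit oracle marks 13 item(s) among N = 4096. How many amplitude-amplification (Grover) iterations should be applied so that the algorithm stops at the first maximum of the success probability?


After j Grover iterations the success probability is P(j) = sin^2((2j+1)*theta), where sin(theta) = sqrt(k/N).
N = 2^12 = 4096, k = 13
sin(theta) = sqrt(k/N) = 0.05633673868
theta = arcsin(sqrt(k/N)) = 0.05636658184 rad
P(j) reaches its first maximum when (2j+1)*theta is as close as possible to pi/2, i.e. j = round(pi/(4*theta) - 1/2).
pi/(4*theta) - 1/2 = 13.4338
(For comparison, the common estimate pi/4 * sqrt(N/k) = 13.9411; the exact maximiser is used here.)
Optimal iterations = 13

13


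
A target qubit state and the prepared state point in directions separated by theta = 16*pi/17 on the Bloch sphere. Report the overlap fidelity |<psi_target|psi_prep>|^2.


For states separated by angle theta on Bloch sphere:
F = cos^2(theta/2)
theta = 16*pi/17 = 2.9568
theta/2 = 1.4784
cos(theta/2) = 0.0923
F = 0.0085

0.0085


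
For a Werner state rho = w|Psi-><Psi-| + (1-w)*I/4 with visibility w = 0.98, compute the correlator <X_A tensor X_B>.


|Psi-> = (|01> - |10>)/sqrt(2)
For the pure Bell state, <X_A X_B> = -1 (Bell-state Pauli correlator).
The maximally-mixed part I/4 has tr(I/4 * P tensor P) = 0 for any traceless Pauli P.
So <X_A X_B>_rho = w * (-1) + (1 - w) * 0
= 0.98 * (-1)
= -0.9800

-0.9800


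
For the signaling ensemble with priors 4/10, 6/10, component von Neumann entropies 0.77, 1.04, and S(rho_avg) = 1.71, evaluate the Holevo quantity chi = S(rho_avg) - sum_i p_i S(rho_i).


chi = S(rho) - sum_i p_i * S(rho_i)
Weighted entropy = 4/10 * 0.77 + 6/10 * 1.04
= 0.9320
chi = 1.71 - 0.9320
= 0.7780

0.7780


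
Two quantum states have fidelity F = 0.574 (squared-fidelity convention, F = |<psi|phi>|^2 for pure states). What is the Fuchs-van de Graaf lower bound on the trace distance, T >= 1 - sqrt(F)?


Fuchs-van de Graaf (squared-fidelity convention): 1 - sqrt(F) <= T <= sqrt(1 - F).
Lower bound: T >= 1 - sqrt(F)
sqrt(F) = sqrt(0.574) = 0.7576
T >= 1 - 0.7576
T >= 0.2424

0.2424


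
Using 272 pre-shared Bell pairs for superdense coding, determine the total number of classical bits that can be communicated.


Superdense coding allows 2 classical bits per shared entangled pair.
272 pair(s) -> 2 * 272 = 544 classical bits

544


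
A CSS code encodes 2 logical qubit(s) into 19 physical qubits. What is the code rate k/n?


Code rate R = k/n
= 2/19
= 0.1053

0.1053


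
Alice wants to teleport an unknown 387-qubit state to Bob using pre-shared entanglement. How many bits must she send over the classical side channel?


Quantum teleportation requires 2 classical bits per qubit teleported.
387 qubit(s) -> 2 * 387 = 774 classical bits

774


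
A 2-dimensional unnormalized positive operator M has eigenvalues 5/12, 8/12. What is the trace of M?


tr(M) = sum of eigenvalues
= 5/12 + 8/12
= 13/12
= 1.0833

1.0833


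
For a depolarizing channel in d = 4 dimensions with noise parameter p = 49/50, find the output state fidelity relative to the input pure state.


F = (1-p) + p/d
= (1 - 0.9800) + 0.9800/4
= 0.0200 + 0.2450
= 0.2650

0.2650


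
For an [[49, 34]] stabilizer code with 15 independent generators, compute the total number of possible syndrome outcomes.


Each stabilizer generator gives a binary (+1 or -1) measurement outcome.
With 15 independent generators:
Total syndromes = 2^15
= 32768

32768


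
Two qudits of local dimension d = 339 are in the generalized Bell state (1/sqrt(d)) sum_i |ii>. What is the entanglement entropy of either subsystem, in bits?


For a maximally entangled state in d x d:
S = log2(d) = log2(339)
= 8.4051

8.4051


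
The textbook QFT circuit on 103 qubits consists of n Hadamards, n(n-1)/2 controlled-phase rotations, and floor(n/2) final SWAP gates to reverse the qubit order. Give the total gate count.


Hadamard gates: 103
Controlled rotations: n*(n-1)/2 = 103*102/2 = 5253
SWAP gates: floor(n/2) = floor(103/2) = 51
Total = 103 + 5253 + 51
= 5407

5407


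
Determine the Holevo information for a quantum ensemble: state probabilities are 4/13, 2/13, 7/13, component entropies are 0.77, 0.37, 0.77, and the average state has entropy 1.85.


chi = S(rho) - sum_i p_i * S(rho_i)
Weighted entropy = 4/13 * 0.77 + 2/13 * 0.37 + 7/13 * 0.77
= 0.7085
chi = 1.85 - 0.7085
= 1.1415

1.1415


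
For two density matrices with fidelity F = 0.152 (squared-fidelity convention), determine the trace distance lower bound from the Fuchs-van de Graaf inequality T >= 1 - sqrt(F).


Fuchs-van de Graaf (squared-fidelity convention): 1 - sqrt(F) <= T <= sqrt(1 - F).
Lower bound: T >= 1 - sqrt(F)
sqrt(F) = sqrt(0.152) = 0.3899
T >= 1 - 0.3899
T >= 0.6101

0.6101


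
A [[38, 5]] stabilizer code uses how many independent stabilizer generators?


For an [[n,k]] stabilizer code:
Number of stabilizer generators = n - k
= 38 - 5
= 33

33


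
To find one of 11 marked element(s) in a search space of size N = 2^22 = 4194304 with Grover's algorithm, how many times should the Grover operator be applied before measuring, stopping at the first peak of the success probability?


After j Grover iterations the success probability is P(j) = sin^2((2j+1)*theta), where sin(theta) = sqrt(k/N).
N = 2^22 = 4194304, k = 11
sin(theta) = sqrt(k/N) = 0.001619445698
theta = arcsin(sqrt(k/N)) = 0.001619446406 rad
P(j) reaches its first maximum when (2j+1)*theta is as close as possible to pi/2, i.e. j = round(pi/(4*theta) - 1/2).
pi/(4*theta) - 1/2 = 484.4794
(For comparison, the common estimate pi/4 * sqrt(N/k) = 484.9796; the exact maximiser is used here.)
Optimal iterations = 484

484


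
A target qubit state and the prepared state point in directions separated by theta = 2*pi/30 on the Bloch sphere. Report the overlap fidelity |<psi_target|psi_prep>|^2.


For states separated by angle theta on Bloch sphere:
F = cos^2(theta/2)
theta = 2*pi/30 = 0.2094
theta/2 = 0.1047
cos(theta/2) = 0.9945
F = 0.9891

0.9891


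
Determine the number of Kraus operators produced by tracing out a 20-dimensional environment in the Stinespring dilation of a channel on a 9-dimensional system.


Tracing out the environment in an orthonormal basis {|i>_E} gives Kraus operators K_i = <i|_E U |0>_E.
Number of Kraus operators = dim(H_env) = d_env
= 20

20


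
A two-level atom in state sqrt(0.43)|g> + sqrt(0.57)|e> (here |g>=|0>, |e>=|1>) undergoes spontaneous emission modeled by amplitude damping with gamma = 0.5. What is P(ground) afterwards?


For amplitude damping with parameter gamma on state sqrt(a)|0> + sqrt(b)|1>:
alpha^2 = 0.43, beta^2 = 0.57
P(|0>) = alpha^2 + gamma * beta^2
= 0.43 + 0.5 * 0.57
= 0.43 + 0.2850
= 0.7150

0.7150


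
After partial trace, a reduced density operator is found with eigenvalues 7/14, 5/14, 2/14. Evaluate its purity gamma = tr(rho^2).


tr(rho^2) = sum of eigenvalues squared
= (7/14)^2 + (5/14)^2 + (2/14)^2
= (49 + 25 + 4) / 196
= 78/196
= 0.3980

0.3980


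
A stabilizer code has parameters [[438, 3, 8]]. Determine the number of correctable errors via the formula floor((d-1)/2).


Code parameters: [[438, 3, 8]], distance d = 8.
Number of correctable errors = floor((d-1)/2)
= floor((8 - 1)/2)
= floor(7/2)
= 3

3


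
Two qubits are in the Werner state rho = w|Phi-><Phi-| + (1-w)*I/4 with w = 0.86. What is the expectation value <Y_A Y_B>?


|Phi-> = (|00> - |11>)/sqrt(2)
For the pure Bell state, <Y_A Y_B> = +1 (Bell-state Pauli correlator).
The maximally-mixed part I/4 has tr(I/4 * P tensor P) = 0 for any traceless Pauli P.
So <Y_A Y_B>_rho = w * (+1) + (1 - w) * 0
= 0.86 * (+1)
= 0.8600

0.8600


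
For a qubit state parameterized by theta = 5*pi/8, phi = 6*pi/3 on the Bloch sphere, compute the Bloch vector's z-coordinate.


theta = 1.9635, phi = 6.2832
r_z = cos(theta) = -0.3827

-0.3827


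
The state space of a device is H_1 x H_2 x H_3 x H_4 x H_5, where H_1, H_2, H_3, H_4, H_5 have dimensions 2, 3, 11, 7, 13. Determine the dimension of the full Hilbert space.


dim(H_1 x H_2 x H_3 x H_4 x H_5) = 2 * 3 * 11 * 7 * 13
= 6 * 11 * 7 * 13
= 66 * 7 * 13
= 462 * 13
= 6006

6006


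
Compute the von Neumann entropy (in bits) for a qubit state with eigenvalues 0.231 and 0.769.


S = -p*log2(p) - (1-p)*log2(1-p)
p = 0.2310, 1-p = 0.7690
= -0.2310 * log2(0.2310) - 0.7690 * log2(0.7690)
= -(-0.4883) - (-0.2914)
= 0.7798

0.7798


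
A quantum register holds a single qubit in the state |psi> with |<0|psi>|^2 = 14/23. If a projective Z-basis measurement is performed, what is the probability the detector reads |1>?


|alpha|^2 = 14/23 = 0.6087
|beta|^2 = 1 - 14/23 = 9/23 = 0.3913
P(|1>) = |beta|^2 = 0.3913

0.3913


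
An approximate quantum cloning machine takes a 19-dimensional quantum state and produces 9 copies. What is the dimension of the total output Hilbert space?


Output space = H^(tensor 9) where dim(H) = 19
dim = 19^9
= 361 (after 2 factors)
= 6859 (after 3 factors)
= 130321 (after 4 factors)
= 2476099 (after 5 factors)
= 47045881 (after 6 factors)
= 893871739 (after 7 factors)
= 16983563041 (after 8 factors)
= 322687697779 (after 9 factors)
= 322687697779

322687697779


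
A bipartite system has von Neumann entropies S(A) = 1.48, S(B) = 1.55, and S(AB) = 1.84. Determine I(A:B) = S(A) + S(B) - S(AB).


I(A:B) = S(A) + S(B) - S(AB)
= 1.48 + 1.55 - 1.84
= 1.1900

1.1900


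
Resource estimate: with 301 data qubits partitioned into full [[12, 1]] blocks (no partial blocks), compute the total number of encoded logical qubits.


Each code block uses 12 physical qubits for 1 logical qubit(s).
Number of complete blocks = floor(301 / 12) = 25
Logical qubits = 25 * 1
= 25

25


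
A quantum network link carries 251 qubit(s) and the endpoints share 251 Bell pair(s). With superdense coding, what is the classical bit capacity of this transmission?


Superdense coding allows 2 classical bits per shared entangled pair.
251 pair(s) -> 2 * 251 = 502 classical bits

502


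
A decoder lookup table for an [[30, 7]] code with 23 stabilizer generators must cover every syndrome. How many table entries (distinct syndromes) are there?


Each stabilizer generator gives a binary (+1 or -1) measurement outcome.
With 23 independent generators:
Total syndromes = 2^23
= 8388608

8388608


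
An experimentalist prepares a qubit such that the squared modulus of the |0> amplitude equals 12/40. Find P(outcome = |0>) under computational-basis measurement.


|alpha|^2 = 12/40 = 0.3000
|beta|^2 = 1 - 12/40 = 28/40 = 0.7000
P(|0>) = |alpha|^2 = 0.3000

0.3000


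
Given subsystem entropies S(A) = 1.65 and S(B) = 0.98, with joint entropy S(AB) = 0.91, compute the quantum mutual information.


I(A:B) = S(A) + S(B) - S(AB)
= 1.65 + 0.98 - 0.91
= 1.7200

1.7200


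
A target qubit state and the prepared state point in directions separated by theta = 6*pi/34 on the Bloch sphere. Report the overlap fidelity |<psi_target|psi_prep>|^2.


For states separated by angle theta on Bloch sphere:
F = cos^2(theta/2)
theta = 6*pi/34 = 0.5544
theta/2 = 0.2772
cos(theta/2) = 0.9618
F = 0.9251

0.9251


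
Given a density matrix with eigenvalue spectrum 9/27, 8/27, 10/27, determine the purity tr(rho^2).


tr(rho^2) = sum of eigenvalues squared
= (9/27)^2 + (8/27)^2 + (10/27)^2
= (81 + 64 + 100) / 729
= 245/729
= 0.3361

0.3361


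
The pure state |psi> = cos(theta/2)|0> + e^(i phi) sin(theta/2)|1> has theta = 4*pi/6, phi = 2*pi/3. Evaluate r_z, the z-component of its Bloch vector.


theta = 2.0944, phi = 2.0944
r_z = cos(theta) = -0.5000

-0.5000


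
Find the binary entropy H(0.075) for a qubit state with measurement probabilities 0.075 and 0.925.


S = -p*log2(p) - (1-p)*log2(1-p)
p = 0.0750, 1-p = 0.9250
= -0.0750 * log2(0.0750) - 0.9250 * log2(0.9250)
= -(-0.2803) - (-0.1040)
= 0.3843

0.3843


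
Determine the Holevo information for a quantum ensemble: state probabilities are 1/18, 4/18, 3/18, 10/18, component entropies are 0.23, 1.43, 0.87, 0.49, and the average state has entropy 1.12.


chi = S(rho) - sum_i p_i * S(rho_i)
Weighted entropy = 1/18 * 0.23 + 4/18 * 1.43 + 3/18 * 0.87 + 10/18 * 0.49
= 0.7478
chi = 1.12 - 0.7478
= 0.3722

0.3722


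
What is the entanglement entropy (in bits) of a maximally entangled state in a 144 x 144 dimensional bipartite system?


For a maximally entangled state in d x d:
S = log2(d) = log2(144)
= 7.1699

7.1699


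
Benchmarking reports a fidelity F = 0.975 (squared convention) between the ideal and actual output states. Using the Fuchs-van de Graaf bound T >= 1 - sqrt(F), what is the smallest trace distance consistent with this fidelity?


Fuchs-van de Graaf (squared-fidelity convention): 1 - sqrt(F) <= T <= sqrt(1 - F).
Lower bound: T >= 1 - sqrt(F)
sqrt(F) = sqrt(0.975) = 0.9874
T >= 1 - 0.9874
T >= 0.0126

0.0126


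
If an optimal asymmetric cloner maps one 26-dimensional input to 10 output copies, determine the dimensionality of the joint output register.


Output space = H^(tensor 10) where dim(H) = 26
dim = 26^10
= 676 (after 2 factors)
= 17576 (after 3 factors)
= 456976 (after 4 factors)
= 11881376 (after 5 factors)
= 308915776 (after 6 factors)
= 8031810176 (after 7 factors)
= 208827064576 (after 8 factors)
= 5429503678976 (after 9 factors)
= 141167095653376 (after 10 factors)
= 141167095653376

141167095653376


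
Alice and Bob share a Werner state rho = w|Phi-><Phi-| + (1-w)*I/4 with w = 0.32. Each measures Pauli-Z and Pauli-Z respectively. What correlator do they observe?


|Phi-> = (|00> - |11>)/sqrt(2)
For the pure Bell state, <Z_A Z_B> = +1 (Bell-state Pauli correlator).
The maximally-mixed part I/4 has tr(I/4 * P tensor P) = 0 for any traceless Pauli P.
So <Z_A Z_B>_rho = w * (+1) + (1 - w) * 0
= 0.32 * (+1)
= 0.3200

0.3200


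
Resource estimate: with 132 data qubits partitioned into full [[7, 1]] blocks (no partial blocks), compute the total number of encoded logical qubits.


Each code block uses 7 physical qubits for 1 logical qubit(s).
Number of complete blocks = floor(132 / 7) = 18
Logical qubits = 18 * 1
= 18

18


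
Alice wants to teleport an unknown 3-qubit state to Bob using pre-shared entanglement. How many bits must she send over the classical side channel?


Quantum teleportation requires 2 classical bits per qubit teleported.
3 qubit(s) -> 2 * 3 = 6 classical bits

6


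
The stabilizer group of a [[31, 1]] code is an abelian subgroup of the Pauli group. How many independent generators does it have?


For an [[n,k]] stabilizer code:
Number of stabilizer generators = n - k
= 31 - 1
= 30

30


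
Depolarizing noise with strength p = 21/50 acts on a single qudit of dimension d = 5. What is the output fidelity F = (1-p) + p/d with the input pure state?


F = (1-p) + p/d
= (1 - 0.4200) + 0.4200/5
= 0.5800 + 0.0840
= 0.6640

0.6640


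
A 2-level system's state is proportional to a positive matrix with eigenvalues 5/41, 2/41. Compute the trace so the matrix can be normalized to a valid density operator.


tr(M) = sum of eigenvalues
= 5/41 + 2/41
= 7/41
= 0.1707

0.1707


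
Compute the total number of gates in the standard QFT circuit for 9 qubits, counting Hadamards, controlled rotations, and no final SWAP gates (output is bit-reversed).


Hadamard gates: 9
Controlled rotations: n*(n-1)/2 = 9*8/2 = 36
SWAP gates: 0 (omitted)
Total = 9 + 36
= 45

45


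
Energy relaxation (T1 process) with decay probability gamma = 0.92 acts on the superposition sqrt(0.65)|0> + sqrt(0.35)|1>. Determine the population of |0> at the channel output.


For amplitude damping with parameter gamma on state sqrt(a)|0> + sqrt(b)|1>:
alpha^2 = 0.65, beta^2 = 0.35
P(|0>) = alpha^2 + gamma * beta^2
= 0.65 + 0.92 * 0.35
= 0.65 + 0.3220
= 0.9720

0.9720


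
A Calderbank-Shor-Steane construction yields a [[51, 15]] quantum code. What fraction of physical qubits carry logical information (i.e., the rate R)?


Code rate R = k/n
= 15/51
= 0.2941

0.2941


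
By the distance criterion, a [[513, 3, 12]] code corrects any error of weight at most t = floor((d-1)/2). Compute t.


Code parameters: [[513, 3, 12]], distance d = 12.
Number of correctable errors = floor((d-1)/2)
= floor((12 - 1)/2)
= floor(11/2)
= 5

5


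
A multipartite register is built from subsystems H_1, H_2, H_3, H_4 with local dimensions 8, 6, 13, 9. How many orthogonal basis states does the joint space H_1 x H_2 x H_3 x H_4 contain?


dim(H_1 x H_2 x H_3 x H_4) = 8 * 6 * 13 * 9
= 48 * 13 * 9
= 624 * 9
= 5616

5616


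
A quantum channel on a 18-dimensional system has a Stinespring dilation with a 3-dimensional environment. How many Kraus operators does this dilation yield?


Tracing out the environment in an orthonormal basis {|i>_E} gives Kraus operators K_i = <i|_E U |0>_E.
Number of Kraus operators = dim(H_env) = d_env
= 3

3


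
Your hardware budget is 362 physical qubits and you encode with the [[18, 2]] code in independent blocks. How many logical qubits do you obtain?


Each code block uses 18 physical qubits for 2 logical qubit(s).
Number of complete blocks = floor(362 / 18) = 20
Logical qubits = 20 * 2
= 40

40


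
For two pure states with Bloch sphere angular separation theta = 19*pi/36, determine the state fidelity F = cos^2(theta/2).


For states separated by angle theta on Bloch sphere:
F = cos^2(theta/2)
theta = 19*pi/36 = 1.6581
theta/2 = 0.8290
cos(theta/2) = 0.6756
F = 0.4564

0.4564


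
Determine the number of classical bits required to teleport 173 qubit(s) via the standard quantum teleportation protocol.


Quantum teleportation requires 2 classical bits per qubit teleported.
173 qubit(s) -> 2 * 173 = 346 classical bits

346


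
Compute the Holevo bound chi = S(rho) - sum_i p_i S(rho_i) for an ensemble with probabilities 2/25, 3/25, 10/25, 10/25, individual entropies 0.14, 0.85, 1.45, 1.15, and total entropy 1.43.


chi = S(rho) - sum_i p_i * S(rho_i)
Weighted entropy = 2/25 * 0.14 + 3/25 * 0.85 + 10/25 * 1.45 + 10/25 * 1.15
= 1.1532
chi = 1.43 - 1.1532
= 0.2768

0.2768


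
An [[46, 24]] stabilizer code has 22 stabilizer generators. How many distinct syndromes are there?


Each stabilizer generator gives a binary (+1 or -1) measurement outcome.
With 22 independent generators:
Total syndromes = 2^22
= 4194304

4194304


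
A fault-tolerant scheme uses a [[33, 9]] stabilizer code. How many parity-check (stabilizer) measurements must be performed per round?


For an [[n,k]] stabilizer code:
Number of stabilizer generators = n - k
= 33 - 9
= 24

24
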